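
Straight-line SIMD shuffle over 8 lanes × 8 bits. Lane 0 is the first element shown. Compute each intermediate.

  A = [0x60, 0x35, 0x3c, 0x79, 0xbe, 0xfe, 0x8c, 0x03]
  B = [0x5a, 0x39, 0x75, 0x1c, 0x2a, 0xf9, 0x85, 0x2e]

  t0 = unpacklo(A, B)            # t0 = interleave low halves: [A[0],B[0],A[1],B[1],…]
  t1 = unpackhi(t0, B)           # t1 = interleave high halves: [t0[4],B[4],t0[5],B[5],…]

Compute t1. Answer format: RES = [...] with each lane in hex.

RES = [ 0x3c  0x2a  0x75  0xf9  0x79  0x85  0x1c  0x2e ]

  t0: 60 5a 35 39 3c 75 79 1c
  t1: 3c 2a 75 f9 79 85 1c 2e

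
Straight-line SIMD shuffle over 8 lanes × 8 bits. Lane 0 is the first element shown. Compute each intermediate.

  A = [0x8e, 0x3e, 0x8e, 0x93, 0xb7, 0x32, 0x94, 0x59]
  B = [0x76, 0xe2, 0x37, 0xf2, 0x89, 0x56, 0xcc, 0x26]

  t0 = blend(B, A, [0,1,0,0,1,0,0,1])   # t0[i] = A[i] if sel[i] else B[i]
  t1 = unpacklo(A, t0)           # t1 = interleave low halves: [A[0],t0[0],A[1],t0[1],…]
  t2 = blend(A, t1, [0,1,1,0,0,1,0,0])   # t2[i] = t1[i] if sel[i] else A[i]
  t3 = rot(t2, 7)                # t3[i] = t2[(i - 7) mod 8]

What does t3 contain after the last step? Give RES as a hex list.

RES = [ 0x76  0x3e  0x93  0xb7  0x37  0x94  0x59  0x8e ]

t0 = [0x76, 0x3e, 0x37, 0xf2, 0xb7, 0x56, 0xcc, 0x59]
t1 = [0x8e, 0x76, 0x3e, 0x3e, 0x8e, 0x37, 0x93, 0xf2]
t2 = [0x8e, 0x76, 0x3e, 0x93, 0xb7, 0x37, 0x94, 0x59]
t3 = [0x76, 0x3e, 0x93, 0xb7, 0x37, 0x94, 0x59, 0x8e]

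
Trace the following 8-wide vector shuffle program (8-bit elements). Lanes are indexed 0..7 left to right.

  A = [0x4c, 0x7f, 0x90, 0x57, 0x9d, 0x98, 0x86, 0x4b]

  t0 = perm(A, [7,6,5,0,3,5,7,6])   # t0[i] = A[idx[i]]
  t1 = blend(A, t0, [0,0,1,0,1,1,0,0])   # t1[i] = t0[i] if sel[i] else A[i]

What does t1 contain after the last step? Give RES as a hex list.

RES = [ 0x4c  0x7f  0x98  0x57  0x57  0x98  0x86  0x4b ]

t0 = [0x4b, 0x86, 0x98, 0x4c, 0x57, 0x98, 0x4b, 0x86]
t1 = [0x4c, 0x7f, 0x98, 0x57, 0x57, 0x98, 0x86, 0x4b]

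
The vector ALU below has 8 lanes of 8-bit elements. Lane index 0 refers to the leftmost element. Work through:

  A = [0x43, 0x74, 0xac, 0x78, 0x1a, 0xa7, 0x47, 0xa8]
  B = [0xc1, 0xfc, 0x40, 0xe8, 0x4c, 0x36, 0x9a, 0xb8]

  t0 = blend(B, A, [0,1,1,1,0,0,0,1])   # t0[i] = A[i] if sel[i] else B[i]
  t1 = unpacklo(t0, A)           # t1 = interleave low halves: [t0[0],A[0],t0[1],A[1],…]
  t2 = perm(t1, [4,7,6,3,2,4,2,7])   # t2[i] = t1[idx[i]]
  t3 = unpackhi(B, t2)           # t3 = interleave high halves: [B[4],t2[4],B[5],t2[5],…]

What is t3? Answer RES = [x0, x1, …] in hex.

RES = [ 0x4c  0x74  0x36  0xac  0x9a  0x74  0xb8  0x78 ]

  t0: c1 74 ac 78 4c 36 9a a8
  t1: c1 43 74 74 ac ac 78 78
  t2: ac 78 78 74 74 ac 74 78
  t3: 4c 74 36 ac 9a 74 b8 78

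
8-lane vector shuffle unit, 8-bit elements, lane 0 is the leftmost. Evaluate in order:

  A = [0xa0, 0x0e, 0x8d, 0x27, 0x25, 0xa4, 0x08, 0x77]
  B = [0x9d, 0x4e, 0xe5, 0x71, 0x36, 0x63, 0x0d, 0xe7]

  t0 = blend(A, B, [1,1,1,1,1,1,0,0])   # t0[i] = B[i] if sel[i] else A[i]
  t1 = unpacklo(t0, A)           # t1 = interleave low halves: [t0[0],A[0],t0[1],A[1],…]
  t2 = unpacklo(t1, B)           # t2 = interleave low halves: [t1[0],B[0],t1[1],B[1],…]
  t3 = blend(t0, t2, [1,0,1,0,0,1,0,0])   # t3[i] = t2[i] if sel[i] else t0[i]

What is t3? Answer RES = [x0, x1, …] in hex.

→ t0 |9d|4e|e5|71|36|63|08|77|
→ t1 |9d|a0|4e|0e|e5|8d|71|27|
→ t2 |9d|9d|a0|4e|4e|e5|0e|71|
→ t3 |9d|4e|a0|71|36|e5|08|77|

RES = [ 0x9d  0x4e  0xa0  0x71  0x36  0xe5  0x08  0x77 ]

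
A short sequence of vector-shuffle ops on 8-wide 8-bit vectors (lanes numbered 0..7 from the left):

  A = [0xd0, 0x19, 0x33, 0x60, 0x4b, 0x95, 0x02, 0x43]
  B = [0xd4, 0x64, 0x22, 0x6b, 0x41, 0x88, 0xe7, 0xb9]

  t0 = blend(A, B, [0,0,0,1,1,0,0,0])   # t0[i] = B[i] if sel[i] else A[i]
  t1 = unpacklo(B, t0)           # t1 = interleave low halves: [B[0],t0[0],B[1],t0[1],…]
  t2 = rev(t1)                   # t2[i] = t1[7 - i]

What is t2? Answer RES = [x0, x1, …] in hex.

RES = [ 0x6b  0x6b  0x33  0x22  0x19  0x64  0xd0  0xd4 ]

t0 = [0xd0, 0x19, 0x33, 0x6b, 0x41, 0x95, 0x02, 0x43]
t1 = [0xd4, 0xd0, 0x64, 0x19, 0x22, 0x33, 0x6b, 0x6b]
t2 = [0x6b, 0x6b, 0x33, 0x22, 0x19, 0x64, 0xd0, 0xd4]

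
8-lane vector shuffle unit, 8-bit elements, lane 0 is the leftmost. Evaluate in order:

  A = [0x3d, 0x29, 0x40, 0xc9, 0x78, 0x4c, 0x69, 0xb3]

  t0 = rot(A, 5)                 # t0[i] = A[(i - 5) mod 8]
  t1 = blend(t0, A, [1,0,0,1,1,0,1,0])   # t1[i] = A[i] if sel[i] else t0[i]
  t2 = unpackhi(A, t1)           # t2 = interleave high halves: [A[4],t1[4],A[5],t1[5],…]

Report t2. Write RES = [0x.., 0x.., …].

RES = [0x78, 0x78, 0x4c, 0x3d, 0x69, 0x69, 0xb3, 0x40]

→ t0 |c9|78|4c|69|b3|3d|29|40|
→ t1 |3d|78|4c|c9|78|3d|69|40|
→ t2 |78|78|4c|3d|69|69|b3|40|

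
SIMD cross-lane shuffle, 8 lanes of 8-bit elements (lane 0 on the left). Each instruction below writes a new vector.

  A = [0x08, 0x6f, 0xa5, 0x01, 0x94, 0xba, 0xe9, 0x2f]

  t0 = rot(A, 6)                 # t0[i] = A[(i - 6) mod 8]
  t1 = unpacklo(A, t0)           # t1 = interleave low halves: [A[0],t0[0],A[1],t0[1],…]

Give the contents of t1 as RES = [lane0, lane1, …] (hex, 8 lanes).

RES = [ 0x08  0xa5  0x6f  0x01  0xa5  0x94  0x01  0xba ]

→ t0 |a5|01|94|ba|e9|2f|08|6f|
→ t1 |08|a5|6f|01|a5|94|01|ba|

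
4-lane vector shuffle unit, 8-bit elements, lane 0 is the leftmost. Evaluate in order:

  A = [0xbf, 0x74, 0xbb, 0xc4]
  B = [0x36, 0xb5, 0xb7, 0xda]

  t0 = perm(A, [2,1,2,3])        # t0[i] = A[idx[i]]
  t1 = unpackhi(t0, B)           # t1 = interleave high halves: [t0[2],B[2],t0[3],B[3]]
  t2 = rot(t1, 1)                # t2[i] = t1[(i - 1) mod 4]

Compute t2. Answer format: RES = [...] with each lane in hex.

  t0: bb 74 bb c4
  t1: bb b7 c4 da
  t2: da bb b7 c4

RES = [ 0xda  0xbb  0xb7  0xc4 ]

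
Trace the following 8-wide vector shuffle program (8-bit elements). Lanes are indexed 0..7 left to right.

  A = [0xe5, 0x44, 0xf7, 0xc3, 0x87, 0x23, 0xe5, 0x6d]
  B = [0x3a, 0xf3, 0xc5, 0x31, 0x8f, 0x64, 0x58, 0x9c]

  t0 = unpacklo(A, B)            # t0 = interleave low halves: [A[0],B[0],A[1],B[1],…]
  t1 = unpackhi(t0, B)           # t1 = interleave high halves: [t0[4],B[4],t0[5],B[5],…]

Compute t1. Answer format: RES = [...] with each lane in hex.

RES = [ 0xf7  0x8f  0xc5  0x64  0xc3  0x58  0x31  0x9c ]

→ t0 |e5|3a|44|f3|f7|c5|c3|31|
→ t1 |f7|8f|c5|64|c3|58|31|9c|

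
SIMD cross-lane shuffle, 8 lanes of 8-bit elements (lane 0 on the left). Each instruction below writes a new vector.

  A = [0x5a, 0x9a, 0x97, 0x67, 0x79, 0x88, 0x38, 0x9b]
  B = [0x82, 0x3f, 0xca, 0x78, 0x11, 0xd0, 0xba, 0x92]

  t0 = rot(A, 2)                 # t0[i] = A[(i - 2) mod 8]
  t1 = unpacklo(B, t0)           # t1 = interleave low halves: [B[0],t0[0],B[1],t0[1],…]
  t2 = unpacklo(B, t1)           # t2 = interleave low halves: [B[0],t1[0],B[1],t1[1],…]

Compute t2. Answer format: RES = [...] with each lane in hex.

RES = [0x82, 0x82, 0x3f, 0x38, 0xca, 0x3f, 0x78, 0x9b]

  t0: 38 9b 5a 9a 97 67 79 88
  t1: 82 38 3f 9b ca 5a 78 9a
  t2: 82 82 3f 38 ca 3f 78 9b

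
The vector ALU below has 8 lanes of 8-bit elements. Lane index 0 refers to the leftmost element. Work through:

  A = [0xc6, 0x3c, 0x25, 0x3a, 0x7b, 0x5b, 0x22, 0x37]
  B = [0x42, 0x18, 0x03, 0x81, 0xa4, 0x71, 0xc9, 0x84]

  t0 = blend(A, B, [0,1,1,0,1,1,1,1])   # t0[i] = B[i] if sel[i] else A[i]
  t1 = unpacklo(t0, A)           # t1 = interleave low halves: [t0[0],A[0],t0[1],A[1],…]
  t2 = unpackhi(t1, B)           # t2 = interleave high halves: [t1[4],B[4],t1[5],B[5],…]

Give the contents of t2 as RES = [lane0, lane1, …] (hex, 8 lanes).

t0 = [0xc6, 0x18, 0x03, 0x3a, 0xa4, 0x71, 0xc9, 0x84]
t1 = [0xc6, 0xc6, 0x18, 0x3c, 0x03, 0x25, 0x3a, 0x3a]
t2 = [0x03, 0xa4, 0x25, 0x71, 0x3a, 0xc9, 0x3a, 0x84]

RES = [0x03, 0xa4, 0x25, 0x71, 0x3a, 0xc9, 0x3a, 0x84]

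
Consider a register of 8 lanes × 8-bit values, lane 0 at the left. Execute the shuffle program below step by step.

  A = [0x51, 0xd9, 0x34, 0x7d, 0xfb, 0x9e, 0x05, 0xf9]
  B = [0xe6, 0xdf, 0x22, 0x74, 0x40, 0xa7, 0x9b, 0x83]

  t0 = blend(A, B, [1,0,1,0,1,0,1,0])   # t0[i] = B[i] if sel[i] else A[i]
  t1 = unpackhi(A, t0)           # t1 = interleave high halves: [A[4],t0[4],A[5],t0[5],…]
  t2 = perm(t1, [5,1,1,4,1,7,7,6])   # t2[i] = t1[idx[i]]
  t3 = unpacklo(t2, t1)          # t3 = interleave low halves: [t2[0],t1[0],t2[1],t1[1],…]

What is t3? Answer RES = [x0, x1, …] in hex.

RES = [ 0x9b  0xfb  0x40  0x40  0x40  0x9e  0x05  0x9e ]

t0 = [0xe6, 0xd9, 0x22, 0x7d, 0x40, 0x9e, 0x9b, 0xf9]
t1 = [0xfb, 0x40, 0x9e, 0x9e, 0x05, 0x9b, 0xf9, 0xf9]
t2 = [0x9b, 0x40, 0x40, 0x05, 0x40, 0xf9, 0xf9, 0xf9]
t3 = [0x9b, 0xfb, 0x40, 0x40, 0x40, 0x9e, 0x05, 0x9e]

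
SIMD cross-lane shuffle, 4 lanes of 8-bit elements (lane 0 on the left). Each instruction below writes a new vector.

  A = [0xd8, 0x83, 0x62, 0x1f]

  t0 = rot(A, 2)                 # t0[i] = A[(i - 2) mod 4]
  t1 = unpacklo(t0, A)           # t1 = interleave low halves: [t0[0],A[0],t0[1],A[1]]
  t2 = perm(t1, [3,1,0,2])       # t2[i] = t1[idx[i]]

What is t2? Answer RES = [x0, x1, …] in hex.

RES = [ 0x83  0xd8  0x62  0x1f ]

→ t0 |62|1f|d8|83|
→ t1 |62|d8|1f|83|
→ t2 |83|d8|62|1f|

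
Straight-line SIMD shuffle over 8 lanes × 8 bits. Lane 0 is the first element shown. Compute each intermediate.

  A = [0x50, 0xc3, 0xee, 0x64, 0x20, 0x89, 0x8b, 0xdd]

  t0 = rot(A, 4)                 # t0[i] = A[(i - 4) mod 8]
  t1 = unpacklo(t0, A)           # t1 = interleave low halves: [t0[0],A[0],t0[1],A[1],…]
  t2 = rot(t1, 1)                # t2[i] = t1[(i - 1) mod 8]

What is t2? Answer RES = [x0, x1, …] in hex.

→ t0 |20|89|8b|dd|50|c3|ee|64|
→ t1 |20|50|89|c3|8b|ee|dd|64|
→ t2 |64|20|50|89|c3|8b|ee|dd|

RES = [ 0x64  0x20  0x50  0x89  0xc3  0x8b  0xee  0xdd ]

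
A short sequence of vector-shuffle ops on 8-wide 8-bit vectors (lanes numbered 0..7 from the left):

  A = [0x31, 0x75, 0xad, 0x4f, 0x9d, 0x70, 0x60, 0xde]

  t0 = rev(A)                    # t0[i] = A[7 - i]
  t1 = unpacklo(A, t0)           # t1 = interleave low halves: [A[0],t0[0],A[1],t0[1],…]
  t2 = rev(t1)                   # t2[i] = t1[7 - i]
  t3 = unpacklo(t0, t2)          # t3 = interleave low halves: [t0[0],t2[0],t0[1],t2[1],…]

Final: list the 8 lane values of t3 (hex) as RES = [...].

  t0: de 60 70 9d 4f ad 75 31
  t1: 31 de 75 60 ad 70 4f 9d
  t2: 9d 4f 70 ad 60 75 de 31
  t3: de 9d 60 4f 70 70 9d ad

RES = [ 0xde  0x9d  0x60  0x4f  0x70  0x70  0x9d  0xad ]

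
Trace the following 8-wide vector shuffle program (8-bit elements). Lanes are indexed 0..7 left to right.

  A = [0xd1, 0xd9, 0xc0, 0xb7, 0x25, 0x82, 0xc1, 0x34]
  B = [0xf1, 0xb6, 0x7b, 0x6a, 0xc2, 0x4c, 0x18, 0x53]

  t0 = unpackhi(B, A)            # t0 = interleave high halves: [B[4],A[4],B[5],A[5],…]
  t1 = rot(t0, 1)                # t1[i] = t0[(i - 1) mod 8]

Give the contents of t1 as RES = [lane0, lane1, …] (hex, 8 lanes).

RES = [0x34, 0xc2, 0x25, 0x4c, 0x82, 0x18, 0xc1, 0x53]

t0 = [0xc2, 0x25, 0x4c, 0x82, 0x18, 0xc1, 0x53, 0x34]
t1 = [0x34, 0xc2, 0x25, 0x4c, 0x82, 0x18, 0xc1, 0x53]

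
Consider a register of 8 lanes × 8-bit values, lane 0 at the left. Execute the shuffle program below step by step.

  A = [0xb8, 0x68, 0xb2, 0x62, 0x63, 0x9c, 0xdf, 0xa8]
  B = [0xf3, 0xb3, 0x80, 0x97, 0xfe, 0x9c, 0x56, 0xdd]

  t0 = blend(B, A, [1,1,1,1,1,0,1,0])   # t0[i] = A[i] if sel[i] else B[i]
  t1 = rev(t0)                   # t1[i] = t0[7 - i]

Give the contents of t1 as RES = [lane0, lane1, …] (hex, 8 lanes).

→ t0 |b8|68|b2|62|63|9c|df|dd|
→ t1 |dd|df|9c|63|62|b2|68|b8|

RES = [0xdd, 0xdf, 0x9c, 0x63, 0x62, 0xb2, 0x68, 0xb8]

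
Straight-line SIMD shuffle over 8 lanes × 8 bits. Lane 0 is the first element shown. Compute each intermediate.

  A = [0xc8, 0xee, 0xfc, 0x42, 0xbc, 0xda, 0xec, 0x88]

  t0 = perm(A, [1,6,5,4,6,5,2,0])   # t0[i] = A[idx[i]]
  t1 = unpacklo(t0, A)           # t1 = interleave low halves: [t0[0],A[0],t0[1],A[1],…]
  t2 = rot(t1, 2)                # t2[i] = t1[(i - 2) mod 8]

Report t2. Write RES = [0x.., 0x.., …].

  t0: ee ec da bc ec da fc c8
  t1: ee c8 ec ee da fc bc 42
  t2: bc 42 ee c8 ec ee da fc

RES = [ 0xbc  0x42  0xee  0xc8  0xec  0xee  0xda  0xfc ]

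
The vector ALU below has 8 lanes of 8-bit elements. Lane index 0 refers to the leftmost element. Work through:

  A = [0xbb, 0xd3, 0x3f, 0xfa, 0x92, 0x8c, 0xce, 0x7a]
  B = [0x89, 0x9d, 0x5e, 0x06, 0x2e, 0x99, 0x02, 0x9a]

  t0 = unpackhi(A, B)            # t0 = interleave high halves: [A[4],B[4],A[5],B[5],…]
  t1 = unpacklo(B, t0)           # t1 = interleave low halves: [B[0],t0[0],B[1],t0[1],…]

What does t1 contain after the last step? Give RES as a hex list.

RES = [ 0x89  0x92  0x9d  0x2e  0x5e  0x8c  0x06  0x99 ]

t0 = [0x92, 0x2e, 0x8c, 0x99, 0xce, 0x02, 0x7a, 0x9a]
t1 = [0x89, 0x92, 0x9d, 0x2e, 0x5e, 0x8c, 0x06, 0x99]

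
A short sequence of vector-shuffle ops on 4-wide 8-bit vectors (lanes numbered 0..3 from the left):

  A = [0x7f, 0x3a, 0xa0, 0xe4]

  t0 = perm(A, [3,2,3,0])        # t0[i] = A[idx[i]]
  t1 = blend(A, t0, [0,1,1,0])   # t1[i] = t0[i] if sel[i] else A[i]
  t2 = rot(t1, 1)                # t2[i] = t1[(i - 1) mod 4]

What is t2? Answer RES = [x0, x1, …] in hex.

RES = [0xe4, 0x7f, 0xa0, 0xe4]

→ t0 |e4|a0|e4|7f|
→ t1 |7f|a0|e4|e4|
→ t2 |e4|7f|a0|e4|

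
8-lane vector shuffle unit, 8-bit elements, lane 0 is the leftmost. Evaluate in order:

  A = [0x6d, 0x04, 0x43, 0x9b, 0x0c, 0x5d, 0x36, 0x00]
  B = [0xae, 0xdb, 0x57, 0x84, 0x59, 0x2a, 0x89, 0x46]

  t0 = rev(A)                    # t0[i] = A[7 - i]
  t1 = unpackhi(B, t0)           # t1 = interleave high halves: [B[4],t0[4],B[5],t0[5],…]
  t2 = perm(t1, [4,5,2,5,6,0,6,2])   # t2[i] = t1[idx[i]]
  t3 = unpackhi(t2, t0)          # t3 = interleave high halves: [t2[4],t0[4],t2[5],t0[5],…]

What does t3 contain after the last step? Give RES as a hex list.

t0 = [0x00, 0x36, 0x5d, 0x0c, 0x9b, 0x43, 0x04, 0x6d]
t1 = [0x59, 0x9b, 0x2a, 0x43, 0x89, 0x04, 0x46, 0x6d]
t2 = [0x89, 0x04, 0x2a, 0x04, 0x46, 0x59, 0x46, 0x2a]
t3 = [0x46, 0x9b, 0x59, 0x43, 0x46, 0x04, 0x2a, 0x6d]

RES = [ 0x46  0x9b  0x59  0x43  0x46  0x04  0x2a  0x6d ]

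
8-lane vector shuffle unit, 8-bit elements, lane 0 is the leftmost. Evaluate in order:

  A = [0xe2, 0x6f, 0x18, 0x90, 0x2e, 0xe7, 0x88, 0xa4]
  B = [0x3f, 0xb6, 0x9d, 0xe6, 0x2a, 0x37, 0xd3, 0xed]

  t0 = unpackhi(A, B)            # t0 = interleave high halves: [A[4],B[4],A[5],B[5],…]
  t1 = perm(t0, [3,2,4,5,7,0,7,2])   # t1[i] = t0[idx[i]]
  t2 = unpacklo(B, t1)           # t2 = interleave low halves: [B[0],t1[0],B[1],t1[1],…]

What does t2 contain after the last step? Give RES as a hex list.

RES = [0x3f, 0x37, 0xb6, 0xe7, 0x9d, 0x88, 0xe6, 0xd3]

  t0: 2e 2a e7 37 88 d3 a4 ed
  t1: 37 e7 88 d3 ed 2e ed e7
  t2: 3f 37 b6 e7 9d 88 e6 d3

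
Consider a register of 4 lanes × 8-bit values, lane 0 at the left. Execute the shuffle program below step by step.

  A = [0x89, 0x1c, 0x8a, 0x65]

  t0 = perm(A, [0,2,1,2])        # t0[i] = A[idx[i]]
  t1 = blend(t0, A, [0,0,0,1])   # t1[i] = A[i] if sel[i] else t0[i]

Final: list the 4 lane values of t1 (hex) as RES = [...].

t0 = [0x89, 0x8a, 0x1c, 0x8a]
t1 = [0x89, 0x8a, 0x1c, 0x65]

RES = [0x89, 0x8a, 0x1c, 0x65]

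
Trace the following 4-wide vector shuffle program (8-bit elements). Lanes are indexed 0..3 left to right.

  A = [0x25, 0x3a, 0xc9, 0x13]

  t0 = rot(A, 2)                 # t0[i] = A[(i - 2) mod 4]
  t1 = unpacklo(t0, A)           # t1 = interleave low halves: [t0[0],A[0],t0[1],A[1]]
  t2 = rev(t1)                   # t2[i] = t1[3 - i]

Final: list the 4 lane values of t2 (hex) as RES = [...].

RES = [0x3a, 0x13, 0x25, 0xc9]

t0 = [0xc9, 0x13, 0x25, 0x3a]
t1 = [0xc9, 0x25, 0x13, 0x3a]
t2 = [0x3a, 0x13, 0x25, 0xc9]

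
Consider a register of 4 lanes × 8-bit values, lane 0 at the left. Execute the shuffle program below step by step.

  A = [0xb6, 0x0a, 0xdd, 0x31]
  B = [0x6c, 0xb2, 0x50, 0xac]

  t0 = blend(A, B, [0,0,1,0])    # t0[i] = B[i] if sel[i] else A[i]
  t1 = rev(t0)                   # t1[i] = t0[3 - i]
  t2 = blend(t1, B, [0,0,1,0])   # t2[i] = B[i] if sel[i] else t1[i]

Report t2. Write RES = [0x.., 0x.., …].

RES = [ 0x31  0x50  0x50  0xb6 ]

  t0: b6 0a 50 31
  t1: 31 50 0a b6
  t2: 31 50 50 b6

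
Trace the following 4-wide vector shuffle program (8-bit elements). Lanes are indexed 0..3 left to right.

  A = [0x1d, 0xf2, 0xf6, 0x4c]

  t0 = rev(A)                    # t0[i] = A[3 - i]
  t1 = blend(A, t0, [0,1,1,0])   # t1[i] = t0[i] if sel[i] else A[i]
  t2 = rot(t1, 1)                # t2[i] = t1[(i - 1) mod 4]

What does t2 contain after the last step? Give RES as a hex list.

RES = [0x4c, 0x1d, 0xf6, 0xf2]

  t0: 4c f6 f2 1d
  t1: 1d f6 f2 4c
  t2: 4c 1d f6 f2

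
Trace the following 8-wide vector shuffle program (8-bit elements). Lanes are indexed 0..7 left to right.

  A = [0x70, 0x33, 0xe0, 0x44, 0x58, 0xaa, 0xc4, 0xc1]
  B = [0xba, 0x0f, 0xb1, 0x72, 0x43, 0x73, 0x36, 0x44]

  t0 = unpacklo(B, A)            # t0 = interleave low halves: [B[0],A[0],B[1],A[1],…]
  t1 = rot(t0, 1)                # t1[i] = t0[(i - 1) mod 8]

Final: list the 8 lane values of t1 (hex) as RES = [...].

RES = [0x44, 0xba, 0x70, 0x0f, 0x33, 0xb1, 0xe0, 0x72]

t0 = [0xba, 0x70, 0x0f, 0x33, 0xb1, 0xe0, 0x72, 0x44]
t1 = [0x44, 0xba, 0x70, 0x0f, 0x33, 0xb1, 0xe0, 0x72]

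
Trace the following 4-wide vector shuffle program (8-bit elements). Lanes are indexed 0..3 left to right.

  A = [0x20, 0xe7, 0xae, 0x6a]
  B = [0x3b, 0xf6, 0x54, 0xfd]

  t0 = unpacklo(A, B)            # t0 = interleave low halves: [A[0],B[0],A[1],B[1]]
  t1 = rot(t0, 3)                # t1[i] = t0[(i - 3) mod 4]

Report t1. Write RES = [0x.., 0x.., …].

RES = [0x3b, 0xe7, 0xf6, 0x20]

  t0: 20 3b e7 f6
  t1: 3b e7 f6 20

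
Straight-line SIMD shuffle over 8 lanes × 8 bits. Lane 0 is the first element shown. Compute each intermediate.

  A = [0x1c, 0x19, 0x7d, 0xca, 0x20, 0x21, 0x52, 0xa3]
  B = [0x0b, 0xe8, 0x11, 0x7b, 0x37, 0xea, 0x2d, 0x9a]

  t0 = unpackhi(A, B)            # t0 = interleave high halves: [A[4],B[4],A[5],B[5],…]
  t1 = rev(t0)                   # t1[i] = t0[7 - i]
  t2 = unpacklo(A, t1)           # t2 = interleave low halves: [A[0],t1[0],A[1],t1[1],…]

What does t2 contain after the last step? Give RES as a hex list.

  t0: 20 37 21 ea 52 2d a3 9a
  t1: 9a a3 2d 52 ea 21 37 20
  t2: 1c 9a 19 a3 7d 2d ca 52

RES = [0x1c, 0x9a, 0x19, 0xa3, 0x7d, 0x2d, 0xca, 0x52]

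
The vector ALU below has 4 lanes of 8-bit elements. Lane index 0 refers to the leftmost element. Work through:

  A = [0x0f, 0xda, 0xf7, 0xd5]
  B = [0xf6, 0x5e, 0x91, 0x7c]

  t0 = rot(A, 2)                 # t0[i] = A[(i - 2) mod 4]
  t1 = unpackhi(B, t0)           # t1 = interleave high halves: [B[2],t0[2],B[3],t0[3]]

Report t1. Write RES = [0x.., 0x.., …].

t0 = [0xf7, 0xd5, 0x0f, 0xda]
t1 = [0x91, 0x0f, 0x7c, 0xda]

RES = [0x91, 0x0f, 0x7c, 0xda]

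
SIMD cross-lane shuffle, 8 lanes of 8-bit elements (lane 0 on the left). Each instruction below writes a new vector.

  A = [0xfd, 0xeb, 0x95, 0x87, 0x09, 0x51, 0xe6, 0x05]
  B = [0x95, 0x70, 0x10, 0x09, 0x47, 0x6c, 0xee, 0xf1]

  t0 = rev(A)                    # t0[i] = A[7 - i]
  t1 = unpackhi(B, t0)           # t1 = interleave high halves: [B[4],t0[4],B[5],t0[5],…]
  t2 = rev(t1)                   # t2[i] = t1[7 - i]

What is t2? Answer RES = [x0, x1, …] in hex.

→ t0 |05|e6|51|09|87|95|eb|fd|
→ t1 |47|87|6c|95|ee|eb|f1|fd|
→ t2 |fd|f1|eb|ee|95|6c|87|47|

RES = [ 0xfd  0xf1  0xeb  0xee  0x95  0x6c  0x87  0x47 ]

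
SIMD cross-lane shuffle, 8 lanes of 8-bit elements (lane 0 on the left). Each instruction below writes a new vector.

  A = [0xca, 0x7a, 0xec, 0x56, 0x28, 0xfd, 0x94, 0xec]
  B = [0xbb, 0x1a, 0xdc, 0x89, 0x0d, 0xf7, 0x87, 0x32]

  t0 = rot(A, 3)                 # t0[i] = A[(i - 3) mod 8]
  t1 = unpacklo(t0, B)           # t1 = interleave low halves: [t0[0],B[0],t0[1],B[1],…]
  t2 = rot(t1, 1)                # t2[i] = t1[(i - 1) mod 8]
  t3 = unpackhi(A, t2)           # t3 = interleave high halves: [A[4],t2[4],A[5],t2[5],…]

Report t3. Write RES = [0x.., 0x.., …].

RES = [ 0x28  0x1a  0xfd  0xec  0x94  0xdc  0xec  0xca ]

  t0: fd 94 ec ca 7a ec 56 28
  t1: fd bb 94 1a ec dc ca 89
  t2: 89 fd bb 94 1a ec dc ca
  t3: 28 1a fd ec 94 dc ec ca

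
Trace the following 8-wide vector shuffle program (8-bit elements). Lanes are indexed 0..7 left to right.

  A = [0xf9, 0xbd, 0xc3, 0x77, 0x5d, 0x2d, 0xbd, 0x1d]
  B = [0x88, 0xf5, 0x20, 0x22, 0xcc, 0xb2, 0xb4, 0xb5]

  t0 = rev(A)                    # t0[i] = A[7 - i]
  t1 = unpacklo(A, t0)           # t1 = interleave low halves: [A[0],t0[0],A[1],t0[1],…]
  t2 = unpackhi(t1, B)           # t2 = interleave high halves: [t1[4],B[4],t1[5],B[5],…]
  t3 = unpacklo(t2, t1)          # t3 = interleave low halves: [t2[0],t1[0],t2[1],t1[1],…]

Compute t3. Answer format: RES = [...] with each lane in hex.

RES = [0xc3, 0xf9, 0xcc, 0x1d, 0x2d, 0xbd, 0xb2, 0xbd]

t0 = [0x1d, 0xbd, 0x2d, 0x5d, 0x77, 0xc3, 0xbd, 0xf9]
t1 = [0xf9, 0x1d, 0xbd, 0xbd, 0xc3, 0x2d, 0x77, 0x5d]
t2 = [0xc3, 0xcc, 0x2d, 0xb2, 0x77, 0xb4, 0x5d, 0xb5]
t3 = [0xc3, 0xf9, 0xcc, 0x1d, 0x2d, 0xbd, 0xb2, 0xbd]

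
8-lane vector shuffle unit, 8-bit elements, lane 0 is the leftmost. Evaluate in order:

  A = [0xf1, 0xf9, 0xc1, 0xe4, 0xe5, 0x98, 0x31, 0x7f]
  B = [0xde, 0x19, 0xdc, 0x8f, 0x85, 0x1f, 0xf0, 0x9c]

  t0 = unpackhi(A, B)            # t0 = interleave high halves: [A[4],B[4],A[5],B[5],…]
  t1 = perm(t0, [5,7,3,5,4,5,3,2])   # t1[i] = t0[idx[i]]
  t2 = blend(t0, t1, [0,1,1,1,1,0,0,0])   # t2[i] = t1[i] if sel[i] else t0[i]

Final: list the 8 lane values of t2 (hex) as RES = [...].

t0 = [0xe5, 0x85, 0x98, 0x1f, 0x31, 0xf0, 0x7f, 0x9c]
t1 = [0xf0, 0x9c, 0x1f, 0xf0, 0x31, 0xf0, 0x1f, 0x98]
t2 = [0xe5, 0x9c, 0x1f, 0xf0, 0x31, 0xf0, 0x7f, 0x9c]

RES = [ 0xe5  0x9c  0x1f  0xf0  0x31  0xf0  0x7f  0x9c ]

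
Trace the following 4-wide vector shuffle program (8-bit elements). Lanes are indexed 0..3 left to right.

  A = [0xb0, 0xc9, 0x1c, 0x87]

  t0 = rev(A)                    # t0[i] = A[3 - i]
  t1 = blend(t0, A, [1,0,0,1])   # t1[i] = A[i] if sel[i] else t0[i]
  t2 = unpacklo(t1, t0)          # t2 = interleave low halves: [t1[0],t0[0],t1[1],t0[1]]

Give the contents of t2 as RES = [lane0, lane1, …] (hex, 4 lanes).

RES = [ 0xb0  0x87  0x1c  0x1c ]

  t0: 87 1c c9 b0
  t1: b0 1c c9 87
  t2: b0 87 1c 1c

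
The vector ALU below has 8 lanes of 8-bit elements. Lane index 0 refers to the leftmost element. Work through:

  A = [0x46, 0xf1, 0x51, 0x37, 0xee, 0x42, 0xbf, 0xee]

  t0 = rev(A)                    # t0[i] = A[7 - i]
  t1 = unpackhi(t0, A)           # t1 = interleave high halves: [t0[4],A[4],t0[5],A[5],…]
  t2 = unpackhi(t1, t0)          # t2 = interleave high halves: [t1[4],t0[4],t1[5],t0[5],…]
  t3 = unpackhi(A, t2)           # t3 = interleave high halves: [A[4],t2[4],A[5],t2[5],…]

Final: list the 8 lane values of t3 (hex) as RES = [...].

RES = [ 0xee  0x46  0x42  0xf1  0xbf  0xee  0xee  0x46 ]

→ t0 |ee|bf|42|ee|37|51|f1|46|
→ t1 |37|ee|51|42|f1|bf|46|ee|
→ t2 |f1|37|bf|51|46|f1|ee|46|
→ t3 |ee|46|42|f1|bf|ee|ee|46|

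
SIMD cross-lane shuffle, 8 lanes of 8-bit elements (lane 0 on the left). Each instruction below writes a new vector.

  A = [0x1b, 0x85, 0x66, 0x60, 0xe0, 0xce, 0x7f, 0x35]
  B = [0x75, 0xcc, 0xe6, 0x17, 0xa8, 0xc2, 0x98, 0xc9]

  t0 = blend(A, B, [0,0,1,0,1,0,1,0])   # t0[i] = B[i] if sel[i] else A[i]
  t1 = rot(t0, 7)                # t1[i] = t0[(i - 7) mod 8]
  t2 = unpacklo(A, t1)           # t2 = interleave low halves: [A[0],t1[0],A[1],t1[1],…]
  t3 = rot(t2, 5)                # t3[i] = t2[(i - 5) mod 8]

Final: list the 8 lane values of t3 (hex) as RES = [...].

RES = [ 0xe6  0x66  0x60  0x60  0xa8  0x1b  0x85  0x85 ]

→ t0 |1b|85|e6|60|a8|ce|98|35|
→ t1 |85|e6|60|a8|ce|98|35|1b|
→ t2 |1b|85|85|e6|66|60|60|a8|
→ t3 |e6|66|60|60|a8|1b|85|85|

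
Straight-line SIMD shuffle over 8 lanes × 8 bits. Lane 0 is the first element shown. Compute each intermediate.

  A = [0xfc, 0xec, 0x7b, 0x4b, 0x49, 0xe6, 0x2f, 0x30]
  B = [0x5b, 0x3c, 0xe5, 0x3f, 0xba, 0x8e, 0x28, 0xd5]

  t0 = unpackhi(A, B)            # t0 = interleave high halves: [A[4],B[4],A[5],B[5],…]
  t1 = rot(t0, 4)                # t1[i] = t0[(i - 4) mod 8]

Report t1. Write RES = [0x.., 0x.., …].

  t0: 49 ba e6 8e 2f 28 30 d5
  t1: 2f 28 30 d5 49 ba e6 8e

RES = [0x2f, 0x28, 0x30, 0xd5, 0x49, 0xba, 0xe6, 0x8e]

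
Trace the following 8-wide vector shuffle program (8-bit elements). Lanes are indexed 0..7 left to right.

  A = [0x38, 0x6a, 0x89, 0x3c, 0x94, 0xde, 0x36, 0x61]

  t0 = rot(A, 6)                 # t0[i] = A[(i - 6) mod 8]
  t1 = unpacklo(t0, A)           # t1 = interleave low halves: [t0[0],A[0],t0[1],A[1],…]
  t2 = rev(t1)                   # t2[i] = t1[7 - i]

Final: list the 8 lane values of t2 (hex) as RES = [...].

RES = [0x3c, 0xde, 0x89, 0x94, 0x6a, 0x3c, 0x38, 0x89]

  t0: 89 3c 94 de 36 61 38 6a
  t1: 89 38 3c 6a 94 89 de 3c
  t2: 3c de 89 94 6a 3c 38 89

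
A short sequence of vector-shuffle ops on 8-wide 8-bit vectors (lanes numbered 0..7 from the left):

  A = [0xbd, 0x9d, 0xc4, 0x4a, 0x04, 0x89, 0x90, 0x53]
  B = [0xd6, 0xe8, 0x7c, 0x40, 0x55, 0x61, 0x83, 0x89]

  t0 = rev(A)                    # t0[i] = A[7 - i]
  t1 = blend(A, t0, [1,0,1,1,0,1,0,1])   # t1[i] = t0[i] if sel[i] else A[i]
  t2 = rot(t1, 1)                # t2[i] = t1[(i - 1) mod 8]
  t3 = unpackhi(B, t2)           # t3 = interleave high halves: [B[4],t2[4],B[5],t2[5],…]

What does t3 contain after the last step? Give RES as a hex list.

RES = [ 0x55  0x04  0x61  0x04  0x83  0xc4  0x89  0x90 ]

  t0: 53 90 89 04 4a c4 9d bd
  t1: 53 9d 89 04 04 c4 90 bd
  t2: bd 53 9d 89 04 04 c4 90
  t3: 55 04 61 04 83 c4 89 90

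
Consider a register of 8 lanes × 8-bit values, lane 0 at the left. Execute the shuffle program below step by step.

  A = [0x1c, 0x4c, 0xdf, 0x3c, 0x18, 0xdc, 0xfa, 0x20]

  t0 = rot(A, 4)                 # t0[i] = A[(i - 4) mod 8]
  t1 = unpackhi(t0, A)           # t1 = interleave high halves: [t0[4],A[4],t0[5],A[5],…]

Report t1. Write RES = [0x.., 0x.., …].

  t0: 18 dc fa 20 1c 4c df 3c
  t1: 1c 18 4c dc df fa 3c 20

RES = [0x1c, 0x18, 0x4c, 0xdc, 0xdf, 0xfa, 0x3c, 0x20]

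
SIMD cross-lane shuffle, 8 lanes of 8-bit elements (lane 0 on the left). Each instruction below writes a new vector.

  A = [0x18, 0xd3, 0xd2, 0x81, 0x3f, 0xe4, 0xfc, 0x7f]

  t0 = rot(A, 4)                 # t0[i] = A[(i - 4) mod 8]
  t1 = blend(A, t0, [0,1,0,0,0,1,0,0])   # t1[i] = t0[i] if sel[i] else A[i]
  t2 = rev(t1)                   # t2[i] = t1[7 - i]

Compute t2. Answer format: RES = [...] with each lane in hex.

→ t0 |3f|e4|fc|7f|18|d3|d2|81|
→ t1 |18|e4|d2|81|3f|d3|fc|7f|
→ t2 |7f|fc|d3|3f|81|d2|e4|18|

RES = [0x7f, 0xfc, 0xd3, 0x3f, 0x81, 0xd2, 0xe4, 0x18]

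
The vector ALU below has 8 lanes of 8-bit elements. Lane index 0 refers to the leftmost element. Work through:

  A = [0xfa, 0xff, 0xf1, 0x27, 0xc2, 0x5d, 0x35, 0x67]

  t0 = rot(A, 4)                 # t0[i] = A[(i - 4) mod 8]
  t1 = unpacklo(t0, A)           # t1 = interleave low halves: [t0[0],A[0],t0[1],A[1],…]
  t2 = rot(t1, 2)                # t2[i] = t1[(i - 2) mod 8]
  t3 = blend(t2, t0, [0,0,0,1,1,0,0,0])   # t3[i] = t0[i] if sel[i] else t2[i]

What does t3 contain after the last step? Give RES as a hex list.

  t0: c2 5d 35 67 fa ff f1 27
  t1: c2 fa 5d ff 35 f1 67 27
  t2: 67 27 c2 fa 5d ff 35 f1
  t3: 67 27 c2 67 fa ff 35 f1

RES = [ 0x67  0x27  0xc2  0x67  0xfa  0xff  0x35  0xf1 ]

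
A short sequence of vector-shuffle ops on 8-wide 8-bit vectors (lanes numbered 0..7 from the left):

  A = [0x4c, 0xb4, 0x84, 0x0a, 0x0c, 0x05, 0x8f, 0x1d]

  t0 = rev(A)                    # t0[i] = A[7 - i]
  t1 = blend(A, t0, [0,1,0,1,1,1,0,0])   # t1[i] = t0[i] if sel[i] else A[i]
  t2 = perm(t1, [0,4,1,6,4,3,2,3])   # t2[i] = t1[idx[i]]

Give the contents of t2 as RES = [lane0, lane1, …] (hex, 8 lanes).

  t0: 1d 8f 05 0c 0a 84 b4 4c
  t1: 4c 8f 84 0c 0a 84 8f 1d
  t2: 4c 0a 8f 8f 0a 0c 84 0c

RES = [ 0x4c  0x0a  0x8f  0x8f  0x0a  0x0c  0x84  0x0c ]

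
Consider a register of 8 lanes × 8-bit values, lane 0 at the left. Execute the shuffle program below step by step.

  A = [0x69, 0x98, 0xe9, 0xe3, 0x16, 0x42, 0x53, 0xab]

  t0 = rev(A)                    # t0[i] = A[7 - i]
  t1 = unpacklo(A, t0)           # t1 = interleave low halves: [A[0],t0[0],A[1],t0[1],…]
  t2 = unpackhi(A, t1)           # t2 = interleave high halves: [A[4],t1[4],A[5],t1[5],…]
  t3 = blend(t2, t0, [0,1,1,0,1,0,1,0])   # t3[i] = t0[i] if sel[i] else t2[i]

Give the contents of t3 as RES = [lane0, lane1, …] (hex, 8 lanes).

→ t0 |ab|53|42|16|e3|e9|98|69|
→ t1 |69|ab|98|53|e9|42|e3|16|
→ t2 |16|e9|42|42|53|e3|ab|16|
→ t3 |16|53|42|42|e3|e3|98|16|

RES = [0x16, 0x53, 0x42, 0x42, 0xe3, 0xe3, 0x98, 0x16]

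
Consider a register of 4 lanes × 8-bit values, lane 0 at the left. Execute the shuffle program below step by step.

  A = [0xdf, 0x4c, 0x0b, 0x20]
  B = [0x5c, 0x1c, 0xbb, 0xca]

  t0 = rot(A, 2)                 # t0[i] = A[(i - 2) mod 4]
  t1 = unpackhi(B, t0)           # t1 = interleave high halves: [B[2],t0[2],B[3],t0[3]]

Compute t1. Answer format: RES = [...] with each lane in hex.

RES = [ 0xbb  0xdf  0xca  0x4c ]

  t0: 0b 20 df 4c
  t1: bb df ca 4c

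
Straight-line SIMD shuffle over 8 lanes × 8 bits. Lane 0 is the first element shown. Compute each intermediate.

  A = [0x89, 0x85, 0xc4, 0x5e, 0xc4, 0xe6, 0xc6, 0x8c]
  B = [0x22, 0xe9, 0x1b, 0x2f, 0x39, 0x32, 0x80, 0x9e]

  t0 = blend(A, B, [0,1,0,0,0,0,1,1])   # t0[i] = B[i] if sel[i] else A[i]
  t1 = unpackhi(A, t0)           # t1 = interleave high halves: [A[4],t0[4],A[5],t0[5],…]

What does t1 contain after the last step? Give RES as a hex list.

RES = [ 0xc4  0xc4  0xe6  0xe6  0xc6  0x80  0x8c  0x9e ]

→ t0 |89|e9|c4|5e|c4|e6|80|9e|
→ t1 |c4|c4|e6|e6|c6|80|8c|9e|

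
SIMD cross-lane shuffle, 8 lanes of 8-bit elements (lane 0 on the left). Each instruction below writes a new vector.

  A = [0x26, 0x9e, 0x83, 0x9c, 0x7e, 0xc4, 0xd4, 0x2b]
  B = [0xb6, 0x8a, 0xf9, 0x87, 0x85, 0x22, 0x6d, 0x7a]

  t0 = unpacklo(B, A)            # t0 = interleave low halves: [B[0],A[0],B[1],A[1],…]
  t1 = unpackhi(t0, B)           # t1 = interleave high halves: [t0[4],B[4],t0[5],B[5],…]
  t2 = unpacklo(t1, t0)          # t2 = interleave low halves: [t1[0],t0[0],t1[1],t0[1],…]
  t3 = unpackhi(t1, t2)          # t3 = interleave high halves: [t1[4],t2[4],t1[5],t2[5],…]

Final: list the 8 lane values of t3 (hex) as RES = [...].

  t0: b6 26 8a 9e f9 83 87 9c
  t1: f9 85 83 22 87 6d 9c 7a
  t2: f9 b6 85 26 83 8a 22 9e
  t3: 87 83 6d 8a 9c 22 7a 9e

RES = [ 0x87  0x83  0x6d  0x8a  0x9c  0x22  0x7a  0x9e ]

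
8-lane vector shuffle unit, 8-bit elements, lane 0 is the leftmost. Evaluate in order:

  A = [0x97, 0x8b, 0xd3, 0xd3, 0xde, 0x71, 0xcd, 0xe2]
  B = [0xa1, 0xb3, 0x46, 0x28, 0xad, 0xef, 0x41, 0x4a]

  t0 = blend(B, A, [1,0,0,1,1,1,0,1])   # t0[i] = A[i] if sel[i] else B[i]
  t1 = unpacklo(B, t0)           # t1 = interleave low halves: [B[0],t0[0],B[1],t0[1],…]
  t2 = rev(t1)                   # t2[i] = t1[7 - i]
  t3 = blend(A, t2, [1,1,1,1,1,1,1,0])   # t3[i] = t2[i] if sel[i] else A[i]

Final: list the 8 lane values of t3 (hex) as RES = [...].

RES = [ 0xd3  0x28  0x46  0x46  0xb3  0xb3  0x97  0xe2 ]

t0 = [0x97, 0xb3, 0x46, 0xd3, 0xde, 0x71, 0x41, 0xe2]
t1 = [0xa1, 0x97, 0xb3, 0xb3, 0x46, 0x46, 0x28, 0xd3]
t2 = [0xd3, 0x28, 0x46, 0x46, 0xb3, 0xb3, 0x97, 0xa1]
t3 = [0xd3, 0x28, 0x46, 0x46, 0xb3, 0xb3, 0x97, 0xe2]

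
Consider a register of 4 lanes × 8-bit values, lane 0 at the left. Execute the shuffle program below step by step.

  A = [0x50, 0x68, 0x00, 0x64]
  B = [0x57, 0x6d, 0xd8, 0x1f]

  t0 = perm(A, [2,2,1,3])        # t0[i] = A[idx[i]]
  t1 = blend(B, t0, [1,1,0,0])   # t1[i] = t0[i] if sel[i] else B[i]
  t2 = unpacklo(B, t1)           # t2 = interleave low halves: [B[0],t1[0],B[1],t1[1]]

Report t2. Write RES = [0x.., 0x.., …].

t0 = [0x00, 0x00, 0x68, 0x64]
t1 = [0x00, 0x00, 0xd8, 0x1f]
t2 = [0x57, 0x00, 0x6d, 0x00]

RES = [ 0x57  0x00  0x6d  0x00 ]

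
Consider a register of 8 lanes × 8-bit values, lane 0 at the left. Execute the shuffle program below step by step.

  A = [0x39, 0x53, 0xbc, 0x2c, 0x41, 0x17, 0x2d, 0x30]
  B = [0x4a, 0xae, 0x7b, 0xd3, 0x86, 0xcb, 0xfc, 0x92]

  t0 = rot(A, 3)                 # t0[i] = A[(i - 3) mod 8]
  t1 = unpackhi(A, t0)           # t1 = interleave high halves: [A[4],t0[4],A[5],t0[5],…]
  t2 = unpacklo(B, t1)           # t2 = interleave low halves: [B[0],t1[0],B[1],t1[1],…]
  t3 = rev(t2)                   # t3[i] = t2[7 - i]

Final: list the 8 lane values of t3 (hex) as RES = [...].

t0 = [0x17, 0x2d, 0x30, 0x39, 0x53, 0xbc, 0x2c, 0x41]
t1 = [0x41, 0x53, 0x17, 0xbc, 0x2d, 0x2c, 0x30, 0x41]
t2 = [0x4a, 0x41, 0xae, 0x53, 0x7b, 0x17, 0xd3, 0xbc]
t3 = [0xbc, 0xd3, 0x17, 0x7b, 0x53, 0xae, 0x41, 0x4a]

RES = [ 0xbc  0xd3  0x17  0x7b  0x53  0xae  0x41  0x4a ]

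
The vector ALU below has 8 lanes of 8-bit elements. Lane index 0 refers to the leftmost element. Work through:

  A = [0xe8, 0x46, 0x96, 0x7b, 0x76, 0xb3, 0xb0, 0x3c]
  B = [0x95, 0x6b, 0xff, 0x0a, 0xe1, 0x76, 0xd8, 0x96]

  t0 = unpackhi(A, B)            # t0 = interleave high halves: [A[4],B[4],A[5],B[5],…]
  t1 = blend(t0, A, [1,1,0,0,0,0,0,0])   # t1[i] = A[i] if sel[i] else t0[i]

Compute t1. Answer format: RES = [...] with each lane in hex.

RES = [0xe8, 0x46, 0xb3, 0x76, 0xb0, 0xd8, 0x3c, 0x96]

  t0: 76 e1 b3 76 b0 d8 3c 96
  t1: e8 46 b3 76 b0 d8 3c 96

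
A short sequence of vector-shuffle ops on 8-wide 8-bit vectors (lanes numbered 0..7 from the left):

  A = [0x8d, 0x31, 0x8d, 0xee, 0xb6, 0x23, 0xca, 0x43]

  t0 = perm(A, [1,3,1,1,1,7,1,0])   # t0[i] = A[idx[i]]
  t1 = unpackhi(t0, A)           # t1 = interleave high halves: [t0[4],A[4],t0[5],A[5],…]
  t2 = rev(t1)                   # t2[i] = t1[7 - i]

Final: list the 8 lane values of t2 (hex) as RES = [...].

  t0: 31 ee 31 31 31 43 31 8d
  t1: 31 b6 43 23 31 ca 8d 43
  t2: 43 8d ca 31 23 43 b6 31

RES = [ 0x43  0x8d  0xca  0x31  0x23  0x43  0xb6  0x31 ]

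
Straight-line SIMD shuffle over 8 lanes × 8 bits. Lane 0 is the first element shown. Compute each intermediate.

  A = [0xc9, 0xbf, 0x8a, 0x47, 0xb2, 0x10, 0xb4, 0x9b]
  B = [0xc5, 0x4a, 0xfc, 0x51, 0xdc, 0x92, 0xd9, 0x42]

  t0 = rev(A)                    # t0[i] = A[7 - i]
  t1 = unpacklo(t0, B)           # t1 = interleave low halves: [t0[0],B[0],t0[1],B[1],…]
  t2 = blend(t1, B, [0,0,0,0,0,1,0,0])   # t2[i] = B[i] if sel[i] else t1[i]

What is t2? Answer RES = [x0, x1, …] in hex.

→ t0 |9b|b4|10|b2|47|8a|bf|c9|
→ t1 |9b|c5|b4|4a|10|fc|b2|51|
→ t2 |9b|c5|b4|4a|10|92|b2|51|

RES = [0x9b, 0xc5, 0xb4, 0x4a, 0x10, 0x92, 0xb2, 0x51]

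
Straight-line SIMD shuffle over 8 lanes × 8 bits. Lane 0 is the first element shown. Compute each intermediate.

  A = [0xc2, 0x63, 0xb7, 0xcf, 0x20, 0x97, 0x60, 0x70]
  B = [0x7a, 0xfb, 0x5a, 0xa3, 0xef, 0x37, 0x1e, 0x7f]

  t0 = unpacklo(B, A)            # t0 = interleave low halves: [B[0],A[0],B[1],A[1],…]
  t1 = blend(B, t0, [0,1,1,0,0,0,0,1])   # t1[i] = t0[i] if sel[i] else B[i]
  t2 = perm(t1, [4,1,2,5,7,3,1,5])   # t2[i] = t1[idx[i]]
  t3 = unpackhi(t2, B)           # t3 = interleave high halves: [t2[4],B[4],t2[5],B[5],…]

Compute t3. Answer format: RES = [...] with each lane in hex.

  t0: 7a c2 fb 63 5a b7 a3 cf
  t1: 7a c2 fb a3 ef 37 1e cf
  t2: ef c2 fb 37 cf a3 c2 37
  t3: cf ef a3 37 c2 1e 37 7f

RES = [ 0xcf  0xef  0xa3  0x37  0xc2  0x1e  0x37  0x7f ]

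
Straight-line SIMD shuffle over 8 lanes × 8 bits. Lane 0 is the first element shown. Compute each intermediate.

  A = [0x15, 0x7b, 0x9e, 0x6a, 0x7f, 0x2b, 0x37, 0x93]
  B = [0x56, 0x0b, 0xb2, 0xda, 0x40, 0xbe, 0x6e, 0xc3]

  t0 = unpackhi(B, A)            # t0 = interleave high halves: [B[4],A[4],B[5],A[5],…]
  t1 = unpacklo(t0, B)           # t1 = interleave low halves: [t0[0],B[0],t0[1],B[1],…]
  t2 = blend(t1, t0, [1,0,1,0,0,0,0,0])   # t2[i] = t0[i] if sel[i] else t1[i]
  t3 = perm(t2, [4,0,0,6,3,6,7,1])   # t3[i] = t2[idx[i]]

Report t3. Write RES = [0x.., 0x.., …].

RES = [0xbe, 0x40, 0x40, 0x2b, 0x0b, 0x2b, 0xda, 0x56]

→ t0 |40|7f|be|2b|6e|37|c3|93|
→ t1 |40|56|7f|0b|be|b2|2b|da|
→ t2 |40|56|be|0b|be|b2|2b|da|
→ t3 |be|40|40|2b|0b|2b|da|56|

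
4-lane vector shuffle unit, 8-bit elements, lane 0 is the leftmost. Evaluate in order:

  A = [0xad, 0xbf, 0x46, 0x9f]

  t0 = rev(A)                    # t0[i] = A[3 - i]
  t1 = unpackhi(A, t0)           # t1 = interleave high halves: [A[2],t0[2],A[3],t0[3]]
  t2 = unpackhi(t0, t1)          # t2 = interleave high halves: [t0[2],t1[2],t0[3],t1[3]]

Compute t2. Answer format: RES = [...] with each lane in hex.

  t0: 9f 46 bf ad
  t1: 46 bf 9f ad
  t2: bf 9f ad ad

RES = [0xbf, 0x9f, 0xad, 0xad]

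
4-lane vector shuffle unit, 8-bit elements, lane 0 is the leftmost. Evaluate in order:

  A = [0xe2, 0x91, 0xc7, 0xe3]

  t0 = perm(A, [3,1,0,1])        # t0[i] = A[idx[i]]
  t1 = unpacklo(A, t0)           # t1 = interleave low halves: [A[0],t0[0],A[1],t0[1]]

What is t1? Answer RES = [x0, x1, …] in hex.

  t0: e3 91 e2 91
  t1: e2 e3 91 91

RES = [0xe2, 0xe3, 0x91, 0x91]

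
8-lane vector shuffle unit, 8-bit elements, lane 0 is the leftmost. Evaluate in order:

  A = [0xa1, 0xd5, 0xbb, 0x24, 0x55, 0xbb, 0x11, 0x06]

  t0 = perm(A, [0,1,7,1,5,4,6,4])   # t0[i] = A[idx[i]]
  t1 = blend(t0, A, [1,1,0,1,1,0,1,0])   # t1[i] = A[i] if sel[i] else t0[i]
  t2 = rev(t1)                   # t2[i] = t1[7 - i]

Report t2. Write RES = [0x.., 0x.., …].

RES = [0x55, 0x11, 0x55, 0x55, 0x24, 0x06, 0xd5, 0xa1]

  t0: a1 d5 06 d5 bb 55 11 55
  t1: a1 d5 06 24 55 55 11 55
  t2: 55 11 55 55 24 06 d5 a1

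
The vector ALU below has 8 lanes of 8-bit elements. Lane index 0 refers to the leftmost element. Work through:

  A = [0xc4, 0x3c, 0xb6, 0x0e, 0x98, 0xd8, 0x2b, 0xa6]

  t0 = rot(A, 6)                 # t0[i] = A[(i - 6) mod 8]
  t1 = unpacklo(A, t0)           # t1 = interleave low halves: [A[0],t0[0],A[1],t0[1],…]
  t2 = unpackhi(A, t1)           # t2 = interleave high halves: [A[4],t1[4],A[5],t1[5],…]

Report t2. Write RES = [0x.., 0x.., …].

  t0: b6 0e 98 d8 2b a6 c4 3c
  t1: c4 b6 3c 0e b6 98 0e d8
  t2: 98 b6 d8 98 2b 0e a6 d8

RES = [0x98, 0xb6, 0xd8, 0x98, 0x2b, 0x0e, 0xa6, 0xd8]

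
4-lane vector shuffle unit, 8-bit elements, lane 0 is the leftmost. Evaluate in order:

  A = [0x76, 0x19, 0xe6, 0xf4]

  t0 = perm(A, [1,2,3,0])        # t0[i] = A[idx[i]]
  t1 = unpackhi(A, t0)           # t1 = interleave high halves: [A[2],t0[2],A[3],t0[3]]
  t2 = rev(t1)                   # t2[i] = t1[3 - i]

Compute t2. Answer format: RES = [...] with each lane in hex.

RES = [ 0x76  0xf4  0xf4  0xe6 ]

  t0: 19 e6 f4 76
  t1: e6 f4 f4 76
  t2: 76 f4 f4 e6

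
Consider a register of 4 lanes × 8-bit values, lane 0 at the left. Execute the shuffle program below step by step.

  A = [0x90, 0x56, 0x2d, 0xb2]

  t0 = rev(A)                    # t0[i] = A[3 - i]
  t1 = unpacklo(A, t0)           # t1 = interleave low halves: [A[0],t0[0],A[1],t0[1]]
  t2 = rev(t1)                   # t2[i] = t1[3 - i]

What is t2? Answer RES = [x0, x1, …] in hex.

RES = [0x2d, 0x56, 0xb2, 0x90]

→ t0 |b2|2d|56|90|
→ t1 |90|b2|56|2d|
→ t2 |2d|56|b2|90|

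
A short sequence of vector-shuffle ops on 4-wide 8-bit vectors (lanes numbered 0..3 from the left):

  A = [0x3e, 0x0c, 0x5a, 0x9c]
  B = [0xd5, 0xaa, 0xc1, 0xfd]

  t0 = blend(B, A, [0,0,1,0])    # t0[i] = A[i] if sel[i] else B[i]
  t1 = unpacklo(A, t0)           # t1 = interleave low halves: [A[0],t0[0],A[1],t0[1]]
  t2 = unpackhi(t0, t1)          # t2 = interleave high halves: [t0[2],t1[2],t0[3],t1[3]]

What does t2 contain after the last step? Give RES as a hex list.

  t0: d5 aa 5a fd
  t1: 3e d5 0c aa
  t2: 5a 0c fd aa

RES = [0x5a, 0x0c, 0xfd, 0xaa]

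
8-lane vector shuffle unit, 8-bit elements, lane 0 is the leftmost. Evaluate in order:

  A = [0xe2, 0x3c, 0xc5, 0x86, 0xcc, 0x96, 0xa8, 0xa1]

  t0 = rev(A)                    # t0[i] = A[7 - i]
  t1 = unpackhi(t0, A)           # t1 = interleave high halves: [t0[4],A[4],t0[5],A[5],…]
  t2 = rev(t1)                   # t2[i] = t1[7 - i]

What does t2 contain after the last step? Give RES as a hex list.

RES = [0xa1, 0xe2, 0xa8, 0x3c, 0x96, 0xc5, 0xcc, 0x86]

  t0: a1 a8 96 cc 86 c5 3c e2
  t1: 86 cc c5 96 3c a8 e2 a1
  t2: a1 e2 a8 3c 96 c5 cc 86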